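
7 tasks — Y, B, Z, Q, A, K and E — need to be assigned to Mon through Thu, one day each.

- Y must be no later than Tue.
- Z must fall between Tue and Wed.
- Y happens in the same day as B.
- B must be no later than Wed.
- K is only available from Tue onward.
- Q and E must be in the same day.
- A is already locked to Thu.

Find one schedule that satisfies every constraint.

B in Mon; K in Tue; Q in Mon; Y in Mon; A in Thu; E in Mon; Z in Tue

Checking: Y = B = Mon; Q = E = Mon; A=Thu in [Thu,Thu]; Z=Tue in [Tue,Wed]; B=Mon in [Mon,Wed]; Y=Mon in [Mon,Tue]; K=Tue in [Tue,Thu].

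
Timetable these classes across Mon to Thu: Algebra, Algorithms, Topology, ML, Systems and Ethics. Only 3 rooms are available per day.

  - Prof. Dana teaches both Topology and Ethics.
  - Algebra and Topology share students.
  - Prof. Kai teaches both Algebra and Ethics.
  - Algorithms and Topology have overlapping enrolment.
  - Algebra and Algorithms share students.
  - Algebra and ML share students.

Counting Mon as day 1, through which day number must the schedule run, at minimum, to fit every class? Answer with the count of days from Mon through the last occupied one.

With at most 3 per day and 6 classes, at least 2 days are needed.
Could 2 days be enough, i.e. nothing placed later than Tue? No: Algebra, Algorithms and Topology must all be in different days (Algebra/Algorithms can't share; Algebra/Topology can't share; Algorithms/Topology can't share), but only 2 days are available: 3 classes can't fit in 2 distinct days.
So 2 days is not enough.
3 works (last occupied day: Wed): for example Ethics=Tue; ML=Tue; Algebra=Mon; Algorithms=Tue; Systems=Mon; Topology=Wed.

3 days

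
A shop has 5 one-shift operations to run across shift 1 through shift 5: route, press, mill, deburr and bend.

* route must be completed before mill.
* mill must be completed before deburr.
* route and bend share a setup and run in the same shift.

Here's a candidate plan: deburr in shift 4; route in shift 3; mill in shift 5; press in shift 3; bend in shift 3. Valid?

No. mill must be completed before deburr is not satisfied.

route must be completed before mill — holds.
mill must be completed before deburr — violated.
route and bend share a setup and run in the same shift — holds.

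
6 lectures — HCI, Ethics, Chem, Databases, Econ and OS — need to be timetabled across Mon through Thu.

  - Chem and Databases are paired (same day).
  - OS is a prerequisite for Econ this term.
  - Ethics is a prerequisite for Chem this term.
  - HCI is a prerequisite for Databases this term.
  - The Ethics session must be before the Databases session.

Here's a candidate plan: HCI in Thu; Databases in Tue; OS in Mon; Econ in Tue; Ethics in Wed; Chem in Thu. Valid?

Ethics is a prerequisite for Chem this term — holds.
The Ethics session must be before the Databases session — violated.
OS is a prerequisite for Econ this term — holds.
Chem and Databases are paired (same day) — violated.
HCI is a prerequisite for Databases this term — violated.

No — it violates: HCI is a prerequisite for Databases this term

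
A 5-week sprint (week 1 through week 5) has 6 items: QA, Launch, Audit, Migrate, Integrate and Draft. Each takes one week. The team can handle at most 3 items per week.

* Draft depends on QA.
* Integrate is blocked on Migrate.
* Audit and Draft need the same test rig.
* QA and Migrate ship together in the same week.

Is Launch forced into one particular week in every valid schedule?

Launch can be week 1 (e.g. Launch=week 1; QA=week 1; Migrate=week 1; Integrate=week 2; Audit=week 3; Draft=week 2) or week 2 (e.g. Draft=week 2; QA=week 1; Launch=week 2; Integrate=week 2; Migrate=week 1; Audit=week 1).

No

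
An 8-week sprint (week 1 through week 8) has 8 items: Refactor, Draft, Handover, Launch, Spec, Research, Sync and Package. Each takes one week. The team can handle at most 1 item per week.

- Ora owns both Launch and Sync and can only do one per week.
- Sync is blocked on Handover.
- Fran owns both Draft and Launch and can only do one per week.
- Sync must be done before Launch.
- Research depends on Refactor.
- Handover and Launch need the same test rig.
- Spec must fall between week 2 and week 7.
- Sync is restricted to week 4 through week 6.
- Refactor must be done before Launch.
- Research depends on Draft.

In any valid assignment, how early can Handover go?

week 1

Downstream work caps Handover at week 5.
Handover at week 1 is achievable: Handover in week 1, Draft in week 6, Research in week 7, Sync in week 4, Package in week 8, Launch in week 5, Refactor in week 3, Spec in week 2.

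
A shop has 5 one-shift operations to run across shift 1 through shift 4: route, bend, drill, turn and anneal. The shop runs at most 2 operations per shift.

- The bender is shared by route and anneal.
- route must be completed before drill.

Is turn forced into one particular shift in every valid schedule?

turn can be shift 1 (e.g. bend -> shift 2, drill -> shift 2, anneal -> shift 3, turn -> shift 1, route -> shift 1) or shift 2 (e.g. turn in shift 2, bend in shift 1, anneal in shift 3, drill in shift 2, route in shift 1).

No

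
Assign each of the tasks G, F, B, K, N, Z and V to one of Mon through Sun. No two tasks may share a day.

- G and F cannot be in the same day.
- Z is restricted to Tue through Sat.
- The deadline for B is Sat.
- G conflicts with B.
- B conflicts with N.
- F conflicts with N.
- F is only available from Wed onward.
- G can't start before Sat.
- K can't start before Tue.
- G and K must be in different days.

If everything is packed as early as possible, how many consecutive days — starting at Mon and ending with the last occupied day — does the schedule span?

With at most 1 per day and 7 tasks, at least 7 days are needed.
G can't be placed before Sat — that is day 6 counting from Mon — so the schedule must run through at least 6 days.
7 works (last occupied day: Sun): for example G in Sat, F in Wed, V in Sun, B in Mon, N in Fri, K in Thu, Z in Tue.

7 days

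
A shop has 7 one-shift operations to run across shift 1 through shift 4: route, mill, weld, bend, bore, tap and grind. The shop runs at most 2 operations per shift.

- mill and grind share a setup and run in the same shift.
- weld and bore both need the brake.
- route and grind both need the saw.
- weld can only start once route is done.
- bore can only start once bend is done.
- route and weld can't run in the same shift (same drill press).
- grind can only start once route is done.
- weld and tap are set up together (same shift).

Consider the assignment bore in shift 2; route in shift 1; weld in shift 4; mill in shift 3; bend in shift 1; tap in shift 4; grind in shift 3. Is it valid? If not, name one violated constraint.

Yes, all constraints hold

weld and tap are set up together (same shift) — holds.
mill and grind share a setup and run in the same shift — holds.
weld can only start once route is done — holds.
The shop runs at most 2 operations per shift — holds.
bore can only start once bend is done — holds.
route and grind both need the saw — holds.
route and weld can't run in the same shift (same drill press) — holds.
weld and bore both need the brake — holds.
grind can only start once route is done — holds.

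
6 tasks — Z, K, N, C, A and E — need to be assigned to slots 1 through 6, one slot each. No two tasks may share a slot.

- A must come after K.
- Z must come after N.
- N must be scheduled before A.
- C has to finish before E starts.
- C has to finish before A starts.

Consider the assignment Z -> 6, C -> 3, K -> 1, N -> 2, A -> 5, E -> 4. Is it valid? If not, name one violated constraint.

C has to finish before A starts — holds.
No two tasks may share a slot — holds.
N must be scheduled before A — holds.
A must come after K — holds.
C has to finish before E starts — holds.
Z must come after N — holds.

Yes, all constraints hold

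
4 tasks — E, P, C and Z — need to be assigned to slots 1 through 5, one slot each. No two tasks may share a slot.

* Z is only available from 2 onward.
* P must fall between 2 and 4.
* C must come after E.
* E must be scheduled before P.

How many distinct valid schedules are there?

Splitting on E: it can be 1 (18), 2 (4), 3 (1). Listing each branch's schedules as (P, C, Z):
E=1: (2,3,4) (2,3,5) (2,4,3) (2,4,5) (2,5,3) (2,5,4) (3,2,4) (3,2,5) (3,4,2) (3,4,5) (3,5,2) (3,5,4) (4,2,3) (4,2,5) (4,3,2) (4,3,5) (4,5,2) (4,5,3) — 18.
E=2: (3,4,5) (3,5,4) (4,3,5) (4,5,3) — 4.
E=3: (4,5,2) — 1.
Summing: 18 + 4 + 1 = 23.

23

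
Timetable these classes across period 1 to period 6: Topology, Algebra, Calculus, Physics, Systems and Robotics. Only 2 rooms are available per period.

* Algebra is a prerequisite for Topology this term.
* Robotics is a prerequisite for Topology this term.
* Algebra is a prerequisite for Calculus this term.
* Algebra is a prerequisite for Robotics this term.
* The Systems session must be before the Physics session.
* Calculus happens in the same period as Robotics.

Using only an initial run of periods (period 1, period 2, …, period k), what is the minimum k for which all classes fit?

3 periods

The precedence chain requires at least 3 distinct periods.
With at most 2 per period and 6 classes, at least 3 periods are needed.
3 works (last occupied period: period 3): for example Topology=period 3; Physics=period 3; Calculus=period 2; Algebra=period 1; Systems=period 1; Robotics=period 2.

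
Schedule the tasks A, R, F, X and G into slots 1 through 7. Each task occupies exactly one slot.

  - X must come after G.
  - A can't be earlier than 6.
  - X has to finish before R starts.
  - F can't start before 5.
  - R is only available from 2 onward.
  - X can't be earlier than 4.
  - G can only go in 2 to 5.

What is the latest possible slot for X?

X is available from 4; downstream work caps X at 6.
X at 6 is achievable: F=5, X=6, R=7, A=6, G=2.

6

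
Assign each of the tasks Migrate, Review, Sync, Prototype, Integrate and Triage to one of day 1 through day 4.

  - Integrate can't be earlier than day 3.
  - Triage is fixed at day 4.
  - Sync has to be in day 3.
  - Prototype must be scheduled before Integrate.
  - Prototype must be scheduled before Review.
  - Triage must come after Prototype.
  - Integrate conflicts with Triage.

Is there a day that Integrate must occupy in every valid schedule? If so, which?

day 3

Integrate's window is day 3–day 4.
Triage is fixed at day 4, and Integrate can't share a day with Triage.
So Integrate must be day 3.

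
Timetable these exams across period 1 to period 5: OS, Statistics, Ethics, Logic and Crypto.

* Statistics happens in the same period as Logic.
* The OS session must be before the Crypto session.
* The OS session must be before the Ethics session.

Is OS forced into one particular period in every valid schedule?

No

OS can be period 1 (e.g. OS -> period 1, Logic -> period 1, Statistics -> period 1, Crypto -> period 2, Ethics -> period 2) or period 2 (e.g. Logic -> period 1, Statistics -> period 1, Crypto -> period 3, OS -> period 2, Ethics -> period 3).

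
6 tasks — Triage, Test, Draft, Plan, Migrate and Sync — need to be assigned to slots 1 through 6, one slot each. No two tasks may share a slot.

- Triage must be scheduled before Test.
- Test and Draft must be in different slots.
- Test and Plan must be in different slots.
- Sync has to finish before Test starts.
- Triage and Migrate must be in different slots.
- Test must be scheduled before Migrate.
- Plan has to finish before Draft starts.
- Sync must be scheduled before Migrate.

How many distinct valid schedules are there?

30

Splitting on Triage: it can be 1 (10), 2 (10), 3 (7), 4 (3). Listing each branch's schedules as (Test, Draft, Plan, Migrate, Sync):
Triage=1: (3,5,4,6,2) (3,6,4,5,2) (3,6,5,4,2) (4,5,2,6,3) (4,5,3,6,2) (4,6,2,5,3) (4,6,3,5,2) (5,3,2,6,4) (5,4,2,6,3) (5,4,3,6,2) — 10.
Triage=2: (3,5,4,6,1) (3,6,4,5,1) (3,6,5,4,1) (4,5,1,6,3) (4,5,3,6,1) (4,6,1,5,3) (4,6,3,5,1) (5,3,1,6,4) (5,4,1,6,3) (5,4,3,6,1) — 10.
Triage=3: (4,5,1,6,2) (4,5,2,6,1) (4,6,1,5,2) (4,6,2,5,1) (5,2,1,6,4) (5,4,1,6,2) (5,4,2,6,1) — 7.
Triage=4: (5,2,1,6,3) (5,3,1,6,2) (5,3,2,6,1) — 3.
Summing: 10 + 10 + 7 + 3 = 30.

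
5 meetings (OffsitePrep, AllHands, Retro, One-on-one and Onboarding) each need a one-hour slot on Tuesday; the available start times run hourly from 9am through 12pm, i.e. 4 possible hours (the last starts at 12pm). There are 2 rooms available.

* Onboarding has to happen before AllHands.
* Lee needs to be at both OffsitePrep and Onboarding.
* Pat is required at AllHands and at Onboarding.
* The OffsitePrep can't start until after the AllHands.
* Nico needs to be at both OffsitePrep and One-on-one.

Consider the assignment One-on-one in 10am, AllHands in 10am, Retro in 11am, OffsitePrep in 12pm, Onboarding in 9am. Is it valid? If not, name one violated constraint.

Lee needs to be at both OffsitePrep and Onboarding — holds.
There are 2 rooms available — holds.
Pat is required at AllHands and at Onboarding — holds.
Onboarding has to happen before AllHands — holds.
The OffsitePrep can't start until after the AllHands — holds.
Nico needs to be at both OffsitePrep and One-on-one — holds.

Valid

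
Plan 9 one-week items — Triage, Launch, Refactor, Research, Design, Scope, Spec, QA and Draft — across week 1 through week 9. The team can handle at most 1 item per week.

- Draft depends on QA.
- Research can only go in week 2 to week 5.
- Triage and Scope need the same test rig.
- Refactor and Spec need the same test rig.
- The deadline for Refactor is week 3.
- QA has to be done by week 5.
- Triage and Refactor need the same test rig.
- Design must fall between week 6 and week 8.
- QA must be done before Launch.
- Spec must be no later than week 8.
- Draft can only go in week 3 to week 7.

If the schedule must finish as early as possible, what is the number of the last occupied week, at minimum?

week 9

The precedence chain requires at least 2 distinct weeks.
With at most 1 per week and 9 tasks, at least 9 weeks are needed.
Design can't be placed before week 6, so the schedule must run through at least week 6.
9 works (last occupied week: week 9): for example Launch -> week 7; Triage -> week 8; Research -> week 2; Spec -> week 5; Draft -> week 4; Scope -> week 9; Design -> week 6; QA -> week 3; Refactor -> week 1.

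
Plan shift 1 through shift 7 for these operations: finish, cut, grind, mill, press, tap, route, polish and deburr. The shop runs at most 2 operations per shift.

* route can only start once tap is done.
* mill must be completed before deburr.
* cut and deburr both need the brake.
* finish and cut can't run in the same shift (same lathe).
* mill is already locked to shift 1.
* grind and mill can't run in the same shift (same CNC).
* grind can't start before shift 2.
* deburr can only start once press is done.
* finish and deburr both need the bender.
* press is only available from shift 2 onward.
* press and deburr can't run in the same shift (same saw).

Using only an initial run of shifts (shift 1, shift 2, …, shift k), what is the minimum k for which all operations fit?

The precedence chain requires at least 2 distinct shifts.
With at most 2 per shift and 9 operations, at least 5 shifts are needed.
Propagating the time windows through the other constraints, deburr can't land before shift 3, so the schedule must run through at least shift 3.
5 works (last occupied shift: shift 5): for example route in shift 3; grind in shift 2; polish in shift 4; deburr in shift 3; mill in shift 1; press in shift 2; finish in shift 4; cut in shift 5; tap in shift 1.

5 shifts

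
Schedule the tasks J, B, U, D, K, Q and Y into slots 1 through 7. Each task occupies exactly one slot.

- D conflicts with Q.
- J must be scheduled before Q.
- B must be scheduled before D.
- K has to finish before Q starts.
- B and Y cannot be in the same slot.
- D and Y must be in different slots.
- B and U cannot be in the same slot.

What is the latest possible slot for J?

Downstream work caps J at 6.
J at 6 is achievable: B -> 1; K -> 1; U -> 2; Q -> 7; D -> 2; J -> 6; Y -> 3.

6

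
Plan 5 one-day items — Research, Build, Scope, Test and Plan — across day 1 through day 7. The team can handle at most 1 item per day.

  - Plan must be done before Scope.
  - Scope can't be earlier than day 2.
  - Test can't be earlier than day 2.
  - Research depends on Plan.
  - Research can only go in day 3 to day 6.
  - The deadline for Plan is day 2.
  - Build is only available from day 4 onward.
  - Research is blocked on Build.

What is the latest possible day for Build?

Build is available from day 4; downstream work caps Build at day 5.
Build at day 5 is achievable: Scope -> day 2; Research -> day 6; Plan -> day 1; Build -> day 5; Test -> day 3.

day 5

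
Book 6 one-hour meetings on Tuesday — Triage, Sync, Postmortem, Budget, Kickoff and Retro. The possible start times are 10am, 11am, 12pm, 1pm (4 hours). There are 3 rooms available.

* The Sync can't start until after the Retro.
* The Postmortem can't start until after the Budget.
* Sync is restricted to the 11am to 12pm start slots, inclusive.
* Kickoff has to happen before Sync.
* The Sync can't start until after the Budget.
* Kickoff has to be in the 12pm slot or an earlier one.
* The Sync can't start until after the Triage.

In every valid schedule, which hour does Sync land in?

12pm

Sync is available from 11am; Sync's own window allows nothing later than 12pm.
So Sync is pinned to 12pm.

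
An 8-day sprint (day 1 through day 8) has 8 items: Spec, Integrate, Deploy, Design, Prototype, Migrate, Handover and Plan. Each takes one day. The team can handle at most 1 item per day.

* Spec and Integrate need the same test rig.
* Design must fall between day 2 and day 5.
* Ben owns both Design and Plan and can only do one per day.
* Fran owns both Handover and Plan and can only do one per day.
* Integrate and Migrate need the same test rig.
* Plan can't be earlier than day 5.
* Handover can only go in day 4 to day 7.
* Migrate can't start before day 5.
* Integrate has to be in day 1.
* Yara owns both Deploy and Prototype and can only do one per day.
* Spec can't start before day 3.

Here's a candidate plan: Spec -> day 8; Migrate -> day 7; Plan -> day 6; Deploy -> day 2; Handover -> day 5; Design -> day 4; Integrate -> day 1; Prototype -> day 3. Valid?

Yes, all constraints hold

Yara owns both Deploy and Prototype and can only do one per day — holds.
Integrate has to be in day 1 — holds.
Design must fall between day 2 and day 5 — holds.
Spec can't start before day 3 — holds.
Integrate and Migrate need the same test rig — holds.
Migrate can't start before day 5 — holds.
Ben owns both Design and Plan and can only do one per day — holds.
Spec and Integrate need the same test rig — holds.
Handover can only go in day 4 to day 7 — holds.
Fran owns both Handover and Plan and can only do one per day — holds.
Plan can't be earlier than day 5 — holds.
The team can handle at most 1 item per day — holds.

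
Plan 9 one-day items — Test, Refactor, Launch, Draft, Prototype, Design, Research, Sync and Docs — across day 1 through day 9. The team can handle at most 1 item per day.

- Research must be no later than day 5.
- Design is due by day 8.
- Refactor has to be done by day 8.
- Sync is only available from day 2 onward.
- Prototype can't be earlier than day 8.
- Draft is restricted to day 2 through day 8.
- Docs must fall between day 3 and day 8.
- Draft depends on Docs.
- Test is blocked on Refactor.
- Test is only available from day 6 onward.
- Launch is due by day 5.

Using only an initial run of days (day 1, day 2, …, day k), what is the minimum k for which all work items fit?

9

The precedence chain requires at least 2 distinct days.
With at most 1 per day and 9 work items, at least 9 days are needed.
Prototype can't be placed before day 8, so the schedule must run through at least day 8.
9 works (last occupied day: day 9): for example Test=day 6; Design=day 7; Research=day 2; Launch=day 1; Docs=day 3; Prototype=day 8; Refactor=day 5; Draft=day 4; Sync=day 9.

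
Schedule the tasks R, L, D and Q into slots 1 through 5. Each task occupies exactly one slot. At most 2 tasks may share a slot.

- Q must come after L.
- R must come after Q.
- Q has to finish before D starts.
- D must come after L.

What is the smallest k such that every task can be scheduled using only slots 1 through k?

3 slots

The precedence chain requires at least 3 distinct slots.
With at most 2 per slot and 4 tasks, at least 2 slots are needed.
3 works (last occupied slot: 3): for example R -> 3; L -> 1; Q -> 2; D -> 3.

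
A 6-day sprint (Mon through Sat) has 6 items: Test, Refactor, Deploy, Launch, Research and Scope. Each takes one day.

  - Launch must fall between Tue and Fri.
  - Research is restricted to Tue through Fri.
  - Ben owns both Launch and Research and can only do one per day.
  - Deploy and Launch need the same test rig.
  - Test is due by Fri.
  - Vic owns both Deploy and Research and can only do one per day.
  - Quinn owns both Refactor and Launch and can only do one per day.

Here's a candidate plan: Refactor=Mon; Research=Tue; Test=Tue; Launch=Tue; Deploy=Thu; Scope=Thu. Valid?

Launch must fall between Tue and Fri — holds.
Research is restricted to Tue through Fri — holds.
Test is due by Fri — holds.
Quinn owns both Refactor and Launch and can only do one per day — holds.
Vic owns both Deploy and Research and can only do one per day — holds.
Ben owns both Launch and Research and can only do one per day — violated.
Deploy and Launch need the same test rig — holds.

Invalid. Ben owns both Launch and Research and can only do one per day.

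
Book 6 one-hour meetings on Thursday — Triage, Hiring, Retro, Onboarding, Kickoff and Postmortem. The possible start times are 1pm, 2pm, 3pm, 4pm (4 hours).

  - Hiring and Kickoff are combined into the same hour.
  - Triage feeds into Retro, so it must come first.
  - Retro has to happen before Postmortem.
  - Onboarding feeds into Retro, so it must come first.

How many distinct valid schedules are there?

Splitting on Triage: it can be 1pm (16), 2pm (8). Listing each branch's schedules as (Hiring, Retro, Onboarding, Kickoff, Postmortem):
Triage=1pm: (1pm,2pm,1pm,1pm,3pm) (1pm,2pm,1pm,1pm,4pm) (1pm,3pm,1pm,1pm,4pm) (1pm,3pm,2pm,1pm,4pm) (2pm,2pm,1pm,2pm,3pm) (2pm,2pm,1pm,2pm,4pm) (2pm,3pm,1pm,2pm,4pm) (2pm,3pm,2pm,2pm,4pm) (3pm,2pm,1pm,3pm,3pm) (3pm,2pm,1pm,3pm,4pm) (3pm,3pm,1pm,3pm,4pm) (3pm,3pm,2pm,3pm,4pm) (4pm,2pm,1pm,4pm,3pm) (4pm,2pm,1pm,4pm,4pm) (4pm,3pm,1pm,4pm,4pm) (4pm,3pm,2pm,4pm,4pm) — 16.
Triage=2pm: (1pm,3pm,1pm,1pm,4pm) (1pm,3pm,2pm,1pm,4pm) (2pm,3pm,1pm,2pm,4pm) (2pm,3pm,2pm,2pm,4pm) (3pm,3pm,1pm,3pm,4pm) (3pm,3pm,2pm,3pm,4pm) (4pm,3pm,1pm,4pm,4pm) (4pm,3pm,2pm,4pm,4pm) — 8.
Summing: 16 + 8 = 24.

24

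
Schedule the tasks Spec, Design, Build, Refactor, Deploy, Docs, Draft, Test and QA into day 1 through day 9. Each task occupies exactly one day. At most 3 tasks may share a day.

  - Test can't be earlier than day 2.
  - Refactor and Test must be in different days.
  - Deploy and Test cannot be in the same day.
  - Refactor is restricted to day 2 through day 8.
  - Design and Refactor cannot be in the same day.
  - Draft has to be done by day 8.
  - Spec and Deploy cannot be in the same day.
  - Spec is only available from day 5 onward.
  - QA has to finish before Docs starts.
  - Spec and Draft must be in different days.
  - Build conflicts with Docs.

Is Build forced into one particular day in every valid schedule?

Build can be day 1 (e.g. Test=day 3, Build=day 1, QA=day 1, Refactor=day 2, Spec=day 5, Deploy=day 2, Draft=day 1, Docs=day 2, Design=day 3) or day 2 (e.g. Refactor=day 2, Test=day 3, Design=day 1, Draft=day 1, Spec=day 5, Deploy=day 2, Build=day 2, Docs=day 3, QA=day 1).

No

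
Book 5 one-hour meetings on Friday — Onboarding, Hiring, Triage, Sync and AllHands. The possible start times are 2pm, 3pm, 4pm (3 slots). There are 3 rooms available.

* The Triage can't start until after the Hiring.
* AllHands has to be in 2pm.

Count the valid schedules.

Splitting on Onboarding: it can be 2pm (7), 3pm (9), 4pm (9). Listing each branch's schedules as (Hiring, Triage, Sync, AllHands):
Onboarding=2pm: (2pm,3pm,3pm,2pm) (2pm,3pm,4pm,2pm) (2pm,4pm,3pm,2pm) (2pm,4pm,4pm,2pm) (3pm,4pm,2pm,2pm) (3pm,4pm,3pm,2pm) (3pm,4pm,4pm,2pm) — 7.
Onboarding=3pm: (2pm,3pm,2pm,2pm) (2pm,3pm,3pm,2pm) (2pm,3pm,4pm,2pm) (2pm,4pm,2pm,2pm) (2pm,4pm,3pm,2pm) (2pm,4pm,4pm,2pm) (3pm,4pm,2pm,2pm) (3pm,4pm,3pm,2pm) (3pm,4pm,4pm,2pm) — 9.
Onboarding=4pm: (2pm,3pm,2pm,2pm) (2pm,3pm,3pm,2pm) (2pm,3pm,4pm,2pm) (2pm,4pm,2pm,2pm) (2pm,4pm,3pm,2pm) (2pm,4pm,4pm,2pm) (3pm,4pm,2pm,2pm) (3pm,4pm,3pm,2pm) (3pm,4pm,4pm,2pm) — 9.
Summing: 7 + 9 + 9 = 25.

25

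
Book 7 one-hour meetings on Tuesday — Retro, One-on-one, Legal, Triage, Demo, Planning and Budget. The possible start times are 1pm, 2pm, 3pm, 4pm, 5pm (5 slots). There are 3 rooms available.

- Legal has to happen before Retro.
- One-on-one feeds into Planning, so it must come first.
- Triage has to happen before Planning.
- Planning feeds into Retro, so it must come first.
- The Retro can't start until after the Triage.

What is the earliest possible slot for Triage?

1pm

Downstream work caps Triage at 3pm.
Triage at 1pm is achievable: Budget in 2pm; Planning in 2pm; Legal in 1pm; One-on-one in 1pm; Demo in 2pm; Retro in 3pm; Triage in 1pm.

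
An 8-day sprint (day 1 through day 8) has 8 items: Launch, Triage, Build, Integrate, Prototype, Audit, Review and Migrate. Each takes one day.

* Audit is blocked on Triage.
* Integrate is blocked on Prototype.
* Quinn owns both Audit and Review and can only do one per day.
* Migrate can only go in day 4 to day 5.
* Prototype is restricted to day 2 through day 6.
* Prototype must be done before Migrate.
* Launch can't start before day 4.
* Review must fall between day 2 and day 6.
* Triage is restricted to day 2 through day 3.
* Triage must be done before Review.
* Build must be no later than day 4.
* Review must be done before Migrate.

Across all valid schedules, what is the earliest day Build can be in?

day 1

Build's own window allows nothing later than day 4.
Build at day 1 is achievable: Integrate in day 3; Audit in day 4; Build in day 1; Migrate in day 4; Review in day 3; Launch in day 4; Triage in day 2; Prototype in day 2.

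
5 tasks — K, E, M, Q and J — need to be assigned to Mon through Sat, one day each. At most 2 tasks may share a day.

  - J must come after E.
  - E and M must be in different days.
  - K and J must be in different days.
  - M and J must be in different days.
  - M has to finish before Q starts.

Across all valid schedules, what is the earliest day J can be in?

Precedence pushes J to at least Tue.
J at Tue is achievable: J=Tue, Q=Thu, M=Wed, K=Mon, E=Mon.

Tue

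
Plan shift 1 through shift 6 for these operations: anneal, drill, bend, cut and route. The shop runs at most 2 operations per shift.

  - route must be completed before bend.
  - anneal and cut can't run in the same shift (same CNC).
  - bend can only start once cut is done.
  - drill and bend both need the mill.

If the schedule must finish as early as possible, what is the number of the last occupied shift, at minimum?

The precedence chain requires at least 2 distinct shifts.
With at most 2 per shift and 5 operations, at least 3 shifts are needed.
3 works (last occupied shift: shift 3): for example bend -> shift 2, drill -> shift 3, route -> shift 1, anneal -> shift 2, cut -> shift 1.

3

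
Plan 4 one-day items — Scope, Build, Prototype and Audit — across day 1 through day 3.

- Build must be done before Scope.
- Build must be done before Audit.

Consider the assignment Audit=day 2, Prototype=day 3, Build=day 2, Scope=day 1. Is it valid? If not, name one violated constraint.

No. Build must be done before Scope is not satisfied.

Build must be done before Audit — violated.
Build must be done before Scope — violated.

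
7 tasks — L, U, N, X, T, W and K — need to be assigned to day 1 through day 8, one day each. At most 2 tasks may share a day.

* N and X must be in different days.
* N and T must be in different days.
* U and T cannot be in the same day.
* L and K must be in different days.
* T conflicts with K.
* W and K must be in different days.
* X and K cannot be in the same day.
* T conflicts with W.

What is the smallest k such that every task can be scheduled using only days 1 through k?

With at most 2 per day and 7 tasks, at least 4 days are needed.
4 works (last occupied day: day 4): for example U=day 1; K=day 4; X=day 3; L=day 1; W=day 2; T=day 3; N=day 2.

4 days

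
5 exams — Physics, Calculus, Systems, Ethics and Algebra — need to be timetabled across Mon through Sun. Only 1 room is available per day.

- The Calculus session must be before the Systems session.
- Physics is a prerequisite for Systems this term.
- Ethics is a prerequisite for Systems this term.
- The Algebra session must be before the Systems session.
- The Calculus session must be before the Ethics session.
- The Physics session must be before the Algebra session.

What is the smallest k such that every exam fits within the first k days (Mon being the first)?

The precedence chain requires at least 3 distinct days.
With at most 1 per day and 5 exams, at least 5 days are needed.
5 works (last occupied day: Fri): for example Calculus=Tue, Algebra=Thu, Physics=Mon, Ethics=Wed, Systems=Fri.

5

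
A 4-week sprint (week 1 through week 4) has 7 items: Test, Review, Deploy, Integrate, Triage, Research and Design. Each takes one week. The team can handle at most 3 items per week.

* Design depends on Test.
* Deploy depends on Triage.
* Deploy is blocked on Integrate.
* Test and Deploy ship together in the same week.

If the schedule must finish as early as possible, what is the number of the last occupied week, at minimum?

week 3

The precedence chain requires at least 3 distinct weeks.
With at most 3 per week and 7 work items, at least 3 weeks are needed.
3 works (last occupied week: week 3): for example Integrate in week 1; Review in week 1; Test in week 2; Triage in week 1; Design in week 3; Deploy in week 2; Research in week 2.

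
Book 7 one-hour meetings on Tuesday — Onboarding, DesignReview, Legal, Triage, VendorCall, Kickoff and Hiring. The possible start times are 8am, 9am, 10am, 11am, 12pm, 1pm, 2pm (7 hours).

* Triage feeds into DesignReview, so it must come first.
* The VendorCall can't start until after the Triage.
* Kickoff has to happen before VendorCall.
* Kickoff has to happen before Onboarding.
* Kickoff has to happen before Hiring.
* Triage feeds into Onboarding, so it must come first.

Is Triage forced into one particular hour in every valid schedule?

Triage can be 8am (e.g. Triage in 8am; Legal in 8am; Onboarding in 9am; VendorCall in 9am; DesignReview in 9am; Hiring in 9am; Kickoff in 8am) or 9am (e.g. Onboarding in 10am; DesignReview in 10am; VendorCall in 10am; Triage in 9am; Kickoff in 8am; Legal in 8am; Hiring in 9am).

No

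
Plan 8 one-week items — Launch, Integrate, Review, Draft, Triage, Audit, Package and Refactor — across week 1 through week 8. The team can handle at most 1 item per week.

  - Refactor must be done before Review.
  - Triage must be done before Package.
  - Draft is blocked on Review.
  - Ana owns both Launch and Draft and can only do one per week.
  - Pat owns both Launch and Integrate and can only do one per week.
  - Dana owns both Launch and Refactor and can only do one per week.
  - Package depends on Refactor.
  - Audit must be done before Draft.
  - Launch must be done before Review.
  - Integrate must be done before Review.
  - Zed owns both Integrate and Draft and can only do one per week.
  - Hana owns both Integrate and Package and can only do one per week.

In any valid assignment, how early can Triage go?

week 1

Downstream work caps Triage at week 7.
Triage at week 1 is achievable: Package=week 8; Refactor=week 2; Launch=week 3; Audit=week 6; Integrate=week 4; Triage=week 1; Draft=week 7; Review=week 5.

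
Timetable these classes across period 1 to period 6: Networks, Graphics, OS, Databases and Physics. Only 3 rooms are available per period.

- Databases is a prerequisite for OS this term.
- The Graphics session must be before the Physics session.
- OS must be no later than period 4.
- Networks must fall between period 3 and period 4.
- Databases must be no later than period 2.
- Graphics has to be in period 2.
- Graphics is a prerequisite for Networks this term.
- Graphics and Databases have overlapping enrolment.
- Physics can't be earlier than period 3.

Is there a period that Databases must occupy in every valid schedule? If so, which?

Databases's window is period 1–period 2.
Graphics is fixed at period 2, and Databases can't share a period with Graphics.
So Databases must be period 1.

period 1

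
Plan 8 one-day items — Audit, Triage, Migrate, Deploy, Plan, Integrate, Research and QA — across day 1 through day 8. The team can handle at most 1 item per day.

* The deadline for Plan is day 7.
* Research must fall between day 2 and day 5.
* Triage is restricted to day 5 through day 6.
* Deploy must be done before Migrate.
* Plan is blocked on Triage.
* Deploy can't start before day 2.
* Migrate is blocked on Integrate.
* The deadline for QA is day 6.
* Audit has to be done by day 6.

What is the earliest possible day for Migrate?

day 8

Precedence pushes Migrate to at least day 3.
Migrate at day 8 is achievable: Triage in day 5, Integrate in day 7, Research in day 2, Audit in day 1, Migrate in day 8, QA in day 3, Plan in day 6, Deploy in day 4.
Nothing earlier works — the capacity limit rule out every day before day 8.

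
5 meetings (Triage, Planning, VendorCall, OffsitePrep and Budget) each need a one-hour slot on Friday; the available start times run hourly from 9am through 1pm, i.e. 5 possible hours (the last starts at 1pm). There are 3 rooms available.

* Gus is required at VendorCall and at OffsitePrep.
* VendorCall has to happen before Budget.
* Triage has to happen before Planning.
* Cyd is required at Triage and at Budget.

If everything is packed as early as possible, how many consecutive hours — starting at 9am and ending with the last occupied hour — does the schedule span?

The precedence chain requires at least 2 distinct hours.
With at most 3 per hour and 5 meetings, at least 2 hours are needed.
2 works (last occupied hour: 10am): for example VendorCall in 9am; Budget in 10am; OffsitePrep in 10am; Triage in 9am; Planning in 10am.

2 hours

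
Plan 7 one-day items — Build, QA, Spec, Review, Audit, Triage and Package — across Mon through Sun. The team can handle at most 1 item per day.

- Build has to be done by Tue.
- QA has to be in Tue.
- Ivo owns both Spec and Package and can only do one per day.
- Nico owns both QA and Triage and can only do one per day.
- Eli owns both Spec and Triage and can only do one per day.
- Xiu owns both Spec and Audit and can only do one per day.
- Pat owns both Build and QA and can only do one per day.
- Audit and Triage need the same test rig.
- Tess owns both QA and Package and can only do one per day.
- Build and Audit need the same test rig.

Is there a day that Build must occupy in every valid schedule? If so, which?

Mon

Build's window is Mon–Tue.
QA is fixed at Tue, and Build can't share a day with QA.
So Build must be Mon.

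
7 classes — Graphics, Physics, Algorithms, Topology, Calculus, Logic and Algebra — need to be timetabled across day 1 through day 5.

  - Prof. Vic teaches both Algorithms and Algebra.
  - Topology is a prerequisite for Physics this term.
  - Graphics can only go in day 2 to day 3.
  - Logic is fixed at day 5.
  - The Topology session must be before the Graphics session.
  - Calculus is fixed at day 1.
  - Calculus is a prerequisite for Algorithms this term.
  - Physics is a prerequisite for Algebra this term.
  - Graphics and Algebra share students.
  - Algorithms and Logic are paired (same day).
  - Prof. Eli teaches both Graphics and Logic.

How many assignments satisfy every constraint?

6

Splitting on Graphics: it can be day 2 (3), day 3 (3). Listing each branch's schedules as (Physics, Algorithms, Topology, Calculus, Logic, Algebra) by day number:
Graphics=day 2: (2,5,1,1,5,3) (2,5,1,1,5,4) (3,5,1,1,5,4) — 3.
Graphics=day 3: (2,5,1,1,5,4) (3,5,1,1,5,4) (3,5,2,1,5,4) — 3.
Summing: 3 + 3 = 6.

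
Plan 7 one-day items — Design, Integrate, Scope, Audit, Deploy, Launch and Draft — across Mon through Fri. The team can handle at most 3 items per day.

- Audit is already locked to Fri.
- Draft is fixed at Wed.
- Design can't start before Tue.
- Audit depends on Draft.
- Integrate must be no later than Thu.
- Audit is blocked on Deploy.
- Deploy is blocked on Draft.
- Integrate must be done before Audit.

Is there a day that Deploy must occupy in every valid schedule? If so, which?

Thu

Draft is fixed at Wed and must come before Deploy, so Deploy is at least Thu.
Audit is fixed at Fri and must come after Deploy, so Deploy is at most Thu.
So Deploy must be Thu.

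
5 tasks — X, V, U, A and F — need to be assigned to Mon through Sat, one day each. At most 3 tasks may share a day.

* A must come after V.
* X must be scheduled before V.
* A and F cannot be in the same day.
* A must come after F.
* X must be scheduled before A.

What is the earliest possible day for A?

Wed

Precedence pushes A to at least Wed.
A at Wed is achievable: F in Mon, U in Mon, V in Tue, A in Wed, X in Mon.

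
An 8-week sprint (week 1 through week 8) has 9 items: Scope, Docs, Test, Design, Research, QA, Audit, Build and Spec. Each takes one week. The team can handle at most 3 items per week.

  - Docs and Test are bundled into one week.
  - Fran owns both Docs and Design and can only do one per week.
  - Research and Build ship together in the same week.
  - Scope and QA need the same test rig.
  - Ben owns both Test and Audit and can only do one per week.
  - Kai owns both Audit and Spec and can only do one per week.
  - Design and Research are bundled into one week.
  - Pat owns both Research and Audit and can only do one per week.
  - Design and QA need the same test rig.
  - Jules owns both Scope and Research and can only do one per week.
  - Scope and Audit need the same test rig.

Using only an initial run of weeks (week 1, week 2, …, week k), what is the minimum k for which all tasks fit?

With at most 3 per week and 9 tasks, at least 3 weeks are needed.
Could 3 weeks be enough, i.e. nothing placed later than week 3? Audit could only be at {week 1, week 2, week 3}; try each:
- suppose Audit is at week 1; Scope can't share with Audit (week 1) → {week 2, week 3}; Spec can't share with Audit (week 1) → {week 2, week 3}; Test can't share with Audit (week 1) → {week 2, week 3}; Research can't share with Audit (week 1) → {week 2, week 3}; Docs must be in the same week as Test (in {week 2, week 3}) → {week 2, week 3}; Design must be in the same week as Research (in {week 2, week 3}) → {week 2, week 3}; Build must be in the same week as Research (in {week 2, week 3}) → {week 2, week 3}; Scope, Docs, Test, Design, Research, Build and Spec are all confined to {week 2, week 3} — 7 tasks for 2 weeks at most 3 apiece is too many.
- suppose Audit is at week 2; Scope can't share with Audit (week 2) → {week 1, week 3}; Spec can't share with Audit (week 2) → {week 1, week 3}; Test can't share with Audit (week 2) → {week 1, week 3}; Research can't share with Audit (week 2) → {week 1, week 3}; Docs must be in the same week as Test (in {week 1, week 3}) → {week 1, week 3}; Design must be in the same week as Research (in {week 1, week 3}) → {week 1, week 3}; Build must be in the same week as Research (in {week 1, week 3}) → {week 1, week 3}; Scope, Docs, Test, Design, Research, Build and Spec are all confined to {week 1, week 3} — 7 tasks for 2 weeks at most 3 apiece is too many.
- suppose Audit is at week 3; Scope can't share with Audit (week 3) → {week 1, week 2}; Spec can't share with Audit (week 3) → {week 1, week 2}; Test can't share with Audit (week 3) → {week 1, week 2}; Research can't share with Audit (week 3) → {week 1, week 2}; Docs must be in the same week as Test (in {week 1, week 2}) → {week 1, week 2}; Design must be in the same week as Research (in {week 1, week 2}) → {week 1, week 2}; Build must be in the same week as Research (in {week 1, week 2}) → {week 1, week 2}; Scope, Docs, Test, Design, Research, Build and Spec are all confined to {week 1, week 2} — 7 tasks for 2 weeks at most 3 apiece is too many.
Every option fails, so 3 weeks is not enough.
4 works (last occupied week: week 4): for example Research -> week 2; Build -> week 2; Audit -> week 3; Docs -> week 1; Scope -> week 1; Test -> week 1; Spec -> week 4; QA -> week 3; Design -> week 2.

4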